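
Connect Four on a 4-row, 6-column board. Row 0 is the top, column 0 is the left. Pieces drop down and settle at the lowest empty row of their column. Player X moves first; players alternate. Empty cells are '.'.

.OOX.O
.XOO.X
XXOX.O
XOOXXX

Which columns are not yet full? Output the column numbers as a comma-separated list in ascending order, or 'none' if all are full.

col 0: top cell = '.' → open
col 1: top cell = 'O' → FULL
col 2: top cell = 'O' → FULL
col 3: top cell = 'X' → FULL
col 4: top cell = '.' → open
col 5: top cell = 'O' → FULL

Answer: 0,4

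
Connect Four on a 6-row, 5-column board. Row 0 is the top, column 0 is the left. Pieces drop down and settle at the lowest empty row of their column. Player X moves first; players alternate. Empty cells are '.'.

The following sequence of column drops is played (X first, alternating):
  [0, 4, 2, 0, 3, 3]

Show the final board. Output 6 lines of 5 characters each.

Move 1: X drops in col 0, lands at row 5
Move 2: O drops in col 4, lands at row 5
Move 3: X drops in col 2, lands at row 5
Move 4: O drops in col 0, lands at row 4
Move 5: X drops in col 3, lands at row 5
Move 6: O drops in col 3, lands at row 4

Answer: .....
.....
.....
.....
O..O.
X.XXO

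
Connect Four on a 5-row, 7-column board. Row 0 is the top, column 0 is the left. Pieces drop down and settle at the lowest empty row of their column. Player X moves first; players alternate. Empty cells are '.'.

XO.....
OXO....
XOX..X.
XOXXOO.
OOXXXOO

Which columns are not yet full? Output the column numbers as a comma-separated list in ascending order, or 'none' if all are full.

col 0: top cell = 'X' → FULL
col 1: top cell = 'O' → FULL
col 2: top cell = '.' → open
col 3: top cell = '.' → open
col 4: top cell = '.' → open
col 5: top cell = '.' → open
col 6: top cell = '.' → open

Answer: 2,3,4,5,6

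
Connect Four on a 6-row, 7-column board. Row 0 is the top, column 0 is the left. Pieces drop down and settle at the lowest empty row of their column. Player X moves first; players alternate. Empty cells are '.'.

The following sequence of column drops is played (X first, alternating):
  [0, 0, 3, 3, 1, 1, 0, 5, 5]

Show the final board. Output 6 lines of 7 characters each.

Answer: .......
.......
.......
X......
OO.O.X.
XX.X.O.

Derivation:
Move 1: X drops in col 0, lands at row 5
Move 2: O drops in col 0, lands at row 4
Move 3: X drops in col 3, lands at row 5
Move 4: O drops in col 3, lands at row 4
Move 5: X drops in col 1, lands at row 5
Move 6: O drops in col 1, lands at row 4
Move 7: X drops in col 0, lands at row 3
Move 8: O drops in col 5, lands at row 5
Move 9: X drops in col 5, lands at row 4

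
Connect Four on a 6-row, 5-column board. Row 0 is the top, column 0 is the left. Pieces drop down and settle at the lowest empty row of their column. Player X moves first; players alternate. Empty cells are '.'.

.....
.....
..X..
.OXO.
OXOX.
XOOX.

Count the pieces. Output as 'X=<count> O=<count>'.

X=6 O=6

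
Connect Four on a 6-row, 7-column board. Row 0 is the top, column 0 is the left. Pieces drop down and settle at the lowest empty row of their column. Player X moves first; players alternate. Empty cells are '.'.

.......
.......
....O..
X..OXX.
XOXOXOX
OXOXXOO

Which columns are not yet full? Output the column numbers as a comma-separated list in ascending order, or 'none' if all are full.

col 0: top cell = '.' → open
col 1: top cell = '.' → open
col 2: top cell = '.' → open
col 3: top cell = '.' → open
col 4: top cell = '.' → open
col 5: top cell = '.' → open
col 6: top cell = '.' → open

Answer: 0,1,2,3,4,5,6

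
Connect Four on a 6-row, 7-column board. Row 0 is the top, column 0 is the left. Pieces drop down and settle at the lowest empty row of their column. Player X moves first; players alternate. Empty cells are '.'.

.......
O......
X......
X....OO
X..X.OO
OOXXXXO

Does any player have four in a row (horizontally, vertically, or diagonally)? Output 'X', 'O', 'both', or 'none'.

X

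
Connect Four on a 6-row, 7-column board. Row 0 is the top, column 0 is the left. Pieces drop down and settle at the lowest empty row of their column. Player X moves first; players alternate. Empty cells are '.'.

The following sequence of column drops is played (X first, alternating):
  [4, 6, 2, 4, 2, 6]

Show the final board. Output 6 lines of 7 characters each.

Answer: .......
.......
.......
.......
..X.O.O
..X.X.O

Derivation:
Move 1: X drops in col 4, lands at row 5
Move 2: O drops in col 6, lands at row 5
Move 3: X drops in col 2, lands at row 5
Move 4: O drops in col 4, lands at row 4
Move 5: X drops in col 2, lands at row 4
Move 6: O drops in col 6, lands at row 4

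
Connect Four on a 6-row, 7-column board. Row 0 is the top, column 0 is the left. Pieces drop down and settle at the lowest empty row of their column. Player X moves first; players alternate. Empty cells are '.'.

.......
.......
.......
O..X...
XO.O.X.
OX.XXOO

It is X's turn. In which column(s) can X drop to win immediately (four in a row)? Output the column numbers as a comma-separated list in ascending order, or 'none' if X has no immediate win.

col 0: drop X → no win
col 1: drop X → no win
col 2: drop X → WIN!
col 3: drop X → no win
col 4: drop X → no win
col 5: drop X → no win
col 6: drop X → no win

Answer: 2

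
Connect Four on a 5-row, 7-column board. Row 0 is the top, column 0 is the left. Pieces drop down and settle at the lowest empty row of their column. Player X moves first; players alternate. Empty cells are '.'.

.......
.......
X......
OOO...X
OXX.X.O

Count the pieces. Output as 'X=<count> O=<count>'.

X=5 O=5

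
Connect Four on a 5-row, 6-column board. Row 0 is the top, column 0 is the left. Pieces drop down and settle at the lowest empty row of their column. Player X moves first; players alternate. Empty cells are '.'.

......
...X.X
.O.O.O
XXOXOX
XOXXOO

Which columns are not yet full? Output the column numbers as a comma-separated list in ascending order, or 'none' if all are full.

col 0: top cell = '.' → open
col 1: top cell = '.' → open
col 2: top cell = '.' → open
col 3: top cell = '.' → open
col 4: top cell = '.' → open
col 5: top cell = '.' → open

Answer: 0,1,2,3,4,5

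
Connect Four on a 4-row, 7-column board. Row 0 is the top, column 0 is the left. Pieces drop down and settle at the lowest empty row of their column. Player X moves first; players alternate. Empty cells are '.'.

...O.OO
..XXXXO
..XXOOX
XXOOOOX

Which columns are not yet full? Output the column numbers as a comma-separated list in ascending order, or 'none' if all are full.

col 0: top cell = '.' → open
col 1: top cell = '.' → open
col 2: top cell = '.' → open
col 3: top cell = 'O' → FULL
col 4: top cell = '.' → open
col 5: top cell = 'O' → FULL
col 6: top cell = 'O' → FULL

Answer: 0,1,2,4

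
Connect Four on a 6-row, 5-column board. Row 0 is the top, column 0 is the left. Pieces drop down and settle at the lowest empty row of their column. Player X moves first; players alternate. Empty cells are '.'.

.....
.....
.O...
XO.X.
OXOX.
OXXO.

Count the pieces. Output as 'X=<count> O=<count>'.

X=6 O=6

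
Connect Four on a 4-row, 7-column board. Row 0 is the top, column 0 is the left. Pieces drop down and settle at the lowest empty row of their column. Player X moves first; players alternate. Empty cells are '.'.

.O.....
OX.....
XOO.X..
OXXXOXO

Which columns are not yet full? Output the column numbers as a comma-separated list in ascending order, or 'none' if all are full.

Answer: 0,2,3,4,5,6

Derivation:
col 0: top cell = '.' → open
col 1: top cell = 'O' → FULL
col 2: top cell = '.' → open
col 3: top cell = '.' → open
col 4: top cell = '.' → open
col 5: top cell = '.' → open
col 6: top cell = '.' → open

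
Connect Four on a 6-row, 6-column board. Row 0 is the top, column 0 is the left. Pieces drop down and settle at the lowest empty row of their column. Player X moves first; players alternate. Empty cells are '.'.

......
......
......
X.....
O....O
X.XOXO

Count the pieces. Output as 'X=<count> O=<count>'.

X=4 O=4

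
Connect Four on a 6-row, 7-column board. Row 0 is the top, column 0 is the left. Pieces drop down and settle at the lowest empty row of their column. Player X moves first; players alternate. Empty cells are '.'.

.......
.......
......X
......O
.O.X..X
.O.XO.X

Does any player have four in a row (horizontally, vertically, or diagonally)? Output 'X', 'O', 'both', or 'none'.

none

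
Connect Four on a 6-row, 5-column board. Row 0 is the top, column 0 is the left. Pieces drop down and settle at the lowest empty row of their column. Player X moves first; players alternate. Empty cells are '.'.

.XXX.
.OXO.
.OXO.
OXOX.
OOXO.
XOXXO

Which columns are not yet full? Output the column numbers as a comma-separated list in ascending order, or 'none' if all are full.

col 0: top cell = '.' → open
col 1: top cell = 'X' → FULL
col 2: top cell = 'X' → FULL
col 3: top cell = 'X' → FULL
col 4: top cell = '.' → open

Answer: 0,4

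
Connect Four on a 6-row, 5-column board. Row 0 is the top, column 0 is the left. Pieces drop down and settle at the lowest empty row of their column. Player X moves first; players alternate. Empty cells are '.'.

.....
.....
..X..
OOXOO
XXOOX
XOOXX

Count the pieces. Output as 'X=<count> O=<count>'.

X=8 O=8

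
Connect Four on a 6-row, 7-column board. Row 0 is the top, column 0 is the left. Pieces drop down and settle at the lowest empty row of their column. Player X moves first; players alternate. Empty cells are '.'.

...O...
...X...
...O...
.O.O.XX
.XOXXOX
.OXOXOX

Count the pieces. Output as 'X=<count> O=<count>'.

X=10 O=9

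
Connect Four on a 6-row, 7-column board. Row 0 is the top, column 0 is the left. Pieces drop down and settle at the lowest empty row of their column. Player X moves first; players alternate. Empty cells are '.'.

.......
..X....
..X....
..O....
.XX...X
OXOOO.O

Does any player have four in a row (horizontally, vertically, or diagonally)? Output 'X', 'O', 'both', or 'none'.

none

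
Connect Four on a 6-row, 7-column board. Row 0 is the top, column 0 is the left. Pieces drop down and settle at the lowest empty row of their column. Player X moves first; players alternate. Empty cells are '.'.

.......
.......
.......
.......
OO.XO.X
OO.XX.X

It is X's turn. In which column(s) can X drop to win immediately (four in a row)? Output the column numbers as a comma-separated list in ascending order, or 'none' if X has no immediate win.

col 0: drop X → no win
col 1: drop X → no win
col 2: drop X → no win
col 3: drop X → no win
col 4: drop X → no win
col 5: drop X → WIN!
col 6: drop X → no win

Answer: 5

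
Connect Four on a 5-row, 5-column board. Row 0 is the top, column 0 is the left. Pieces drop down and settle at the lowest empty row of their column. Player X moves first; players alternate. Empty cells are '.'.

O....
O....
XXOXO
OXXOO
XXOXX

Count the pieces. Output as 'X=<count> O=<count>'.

X=9 O=8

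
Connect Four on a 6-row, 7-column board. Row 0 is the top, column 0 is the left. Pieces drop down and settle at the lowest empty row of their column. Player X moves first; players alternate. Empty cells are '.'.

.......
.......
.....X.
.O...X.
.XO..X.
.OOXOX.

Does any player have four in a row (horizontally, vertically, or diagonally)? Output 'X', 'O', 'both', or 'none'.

X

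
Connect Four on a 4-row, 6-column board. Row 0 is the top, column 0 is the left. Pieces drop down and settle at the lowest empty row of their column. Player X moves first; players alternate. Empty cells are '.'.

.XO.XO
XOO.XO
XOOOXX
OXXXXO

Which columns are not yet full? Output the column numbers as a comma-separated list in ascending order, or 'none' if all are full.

col 0: top cell = '.' → open
col 1: top cell = 'X' → FULL
col 2: top cell = 'O' → FULL
col 3: top cell = '.' → open
col 4: top cell = 'X' → FULL
col 5: top cell = 'O' → FULL

Answer: 0,3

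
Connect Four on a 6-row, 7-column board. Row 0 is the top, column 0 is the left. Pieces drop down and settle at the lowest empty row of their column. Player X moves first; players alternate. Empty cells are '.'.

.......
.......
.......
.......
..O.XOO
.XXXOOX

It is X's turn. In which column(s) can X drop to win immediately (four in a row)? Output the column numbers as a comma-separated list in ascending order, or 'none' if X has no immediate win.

col 0: drop X → WIN!
col 1: drop X → no win
col 2: drop X → no win
col 3: drop X → no win
col 4: drop X → no win
col 5: drop X → no win
col 6: drop X → no win

Answer: 0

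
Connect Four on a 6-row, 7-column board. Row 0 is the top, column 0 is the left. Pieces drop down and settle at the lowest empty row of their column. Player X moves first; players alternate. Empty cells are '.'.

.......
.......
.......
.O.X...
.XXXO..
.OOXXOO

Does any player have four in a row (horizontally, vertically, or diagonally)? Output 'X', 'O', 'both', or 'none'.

none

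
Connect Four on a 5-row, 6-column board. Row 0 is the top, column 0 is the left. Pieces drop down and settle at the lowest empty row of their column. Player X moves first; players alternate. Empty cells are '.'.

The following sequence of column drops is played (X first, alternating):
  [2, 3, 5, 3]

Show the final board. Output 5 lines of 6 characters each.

Move 1: X drops in col 2, lands at row 4
Move 2: O drops in col 3, lands at row 4
Move 3: X drops in col 5, lands at row 4
Move 4: O drops in col 3, lands at row 3

Answer: ......
......
......
...O..
..XO.X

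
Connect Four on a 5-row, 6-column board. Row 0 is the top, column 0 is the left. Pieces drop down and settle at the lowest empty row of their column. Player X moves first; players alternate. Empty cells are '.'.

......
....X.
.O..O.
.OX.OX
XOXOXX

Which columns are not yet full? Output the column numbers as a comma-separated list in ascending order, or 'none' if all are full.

col 0: top cell = '.' → open
col 1: top cell = '.' → open
col 2: top cell = '.' → open
col 3: top cell = '.' → open
col 4: top cell = '.' → open
col 5: top cell = '.' → open

Answer: 0,1,2,3,4,5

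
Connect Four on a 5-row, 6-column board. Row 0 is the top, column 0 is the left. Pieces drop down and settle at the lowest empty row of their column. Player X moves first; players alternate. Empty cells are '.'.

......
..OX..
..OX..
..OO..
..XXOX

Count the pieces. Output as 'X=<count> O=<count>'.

X=5 O=5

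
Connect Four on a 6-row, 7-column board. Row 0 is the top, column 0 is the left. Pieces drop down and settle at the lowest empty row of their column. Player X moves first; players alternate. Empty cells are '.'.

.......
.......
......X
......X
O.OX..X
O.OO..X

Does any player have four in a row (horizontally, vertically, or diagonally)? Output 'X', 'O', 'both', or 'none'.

X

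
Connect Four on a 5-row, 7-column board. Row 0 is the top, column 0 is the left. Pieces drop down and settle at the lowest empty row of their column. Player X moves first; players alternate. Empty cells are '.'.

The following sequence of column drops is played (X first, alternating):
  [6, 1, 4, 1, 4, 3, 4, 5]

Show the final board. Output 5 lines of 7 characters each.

Answer: .......
.......
....X..
.O..X..
.O.OXOX

Derivation:
Move 1: X drops in col 6, lands at row 4
Move 2: O drops in col 1, lands at row 4
Move 3: X drops in col 4, lands at row 4
Move 4: O drops in col 1, lands at row 3
Move 5: X drops in col 4, lands at row 3
Move 6: O drops in col 3, lands at row 4
Move 7: X drops in col 4, lands at row 2
Move 8: O drops in col 5, lands at row 4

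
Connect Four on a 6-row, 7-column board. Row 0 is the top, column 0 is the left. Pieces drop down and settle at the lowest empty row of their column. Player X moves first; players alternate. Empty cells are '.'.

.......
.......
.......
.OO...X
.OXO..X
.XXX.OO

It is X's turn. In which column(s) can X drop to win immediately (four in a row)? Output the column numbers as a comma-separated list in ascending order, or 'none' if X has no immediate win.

col 0: drop X → WIN!
col 1: drop X → no win
col 2: drop X → no win
col 3: drop X → no win
col 4: drop X → WIN!
col 5: drop X → no win
col 6: drop X → no win

Answer: 0,4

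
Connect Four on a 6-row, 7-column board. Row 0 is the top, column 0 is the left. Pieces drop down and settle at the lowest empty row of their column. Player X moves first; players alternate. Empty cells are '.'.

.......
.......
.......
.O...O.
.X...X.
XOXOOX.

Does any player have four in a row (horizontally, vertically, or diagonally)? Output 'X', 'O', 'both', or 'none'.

none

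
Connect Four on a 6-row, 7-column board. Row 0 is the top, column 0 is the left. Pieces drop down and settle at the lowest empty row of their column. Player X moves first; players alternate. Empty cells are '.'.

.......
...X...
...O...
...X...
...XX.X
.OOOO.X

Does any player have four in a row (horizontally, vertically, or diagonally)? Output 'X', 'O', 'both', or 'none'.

O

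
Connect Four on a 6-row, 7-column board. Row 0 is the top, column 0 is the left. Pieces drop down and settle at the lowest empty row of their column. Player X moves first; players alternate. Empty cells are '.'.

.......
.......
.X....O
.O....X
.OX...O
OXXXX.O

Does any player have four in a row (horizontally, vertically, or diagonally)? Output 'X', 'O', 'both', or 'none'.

X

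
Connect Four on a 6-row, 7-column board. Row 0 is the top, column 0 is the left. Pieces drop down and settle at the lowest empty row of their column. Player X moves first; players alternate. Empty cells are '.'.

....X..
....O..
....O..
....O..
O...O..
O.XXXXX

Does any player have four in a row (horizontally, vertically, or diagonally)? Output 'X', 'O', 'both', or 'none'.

both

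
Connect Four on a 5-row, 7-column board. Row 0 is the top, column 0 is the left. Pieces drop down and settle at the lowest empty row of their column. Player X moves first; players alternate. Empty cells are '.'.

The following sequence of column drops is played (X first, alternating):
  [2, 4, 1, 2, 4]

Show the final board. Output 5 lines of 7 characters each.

Move 1: X drops in col 2, lands at row 4
Move 2: O drops in col 4, lands at row 4
Move 3: X drops in col 1, lands at row 4
Move 4: O drops in col 2, lands at row 3
Move 5: X drops in col 4, lands at row 3

Answer: .......
.......
.......
..O.X..
.XX.O..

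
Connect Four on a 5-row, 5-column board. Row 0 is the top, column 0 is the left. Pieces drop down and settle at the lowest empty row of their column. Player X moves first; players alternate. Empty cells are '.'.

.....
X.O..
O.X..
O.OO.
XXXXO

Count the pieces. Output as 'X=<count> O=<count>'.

X=6 O=6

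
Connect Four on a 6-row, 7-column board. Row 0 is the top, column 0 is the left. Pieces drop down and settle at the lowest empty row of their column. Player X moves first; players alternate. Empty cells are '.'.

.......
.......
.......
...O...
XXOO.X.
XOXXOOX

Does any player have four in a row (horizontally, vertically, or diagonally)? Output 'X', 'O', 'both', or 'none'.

none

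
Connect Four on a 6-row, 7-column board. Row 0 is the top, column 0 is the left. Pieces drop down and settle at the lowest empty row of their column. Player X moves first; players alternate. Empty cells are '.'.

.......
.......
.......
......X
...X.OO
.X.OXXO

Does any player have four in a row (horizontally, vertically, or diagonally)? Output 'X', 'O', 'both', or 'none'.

none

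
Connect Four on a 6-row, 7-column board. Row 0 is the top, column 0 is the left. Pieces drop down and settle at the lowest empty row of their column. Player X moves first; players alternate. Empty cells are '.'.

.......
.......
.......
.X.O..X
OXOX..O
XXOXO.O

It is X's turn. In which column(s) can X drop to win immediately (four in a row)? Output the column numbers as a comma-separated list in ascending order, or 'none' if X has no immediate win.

Answer: 1

Derivation:
col 0: drop X → no win
col 1: drop X → WIN!
col 2: drop X → no win
col 3: drop X → no win
col 4: drop X → no win
col 5: drop X → no win
col 6: drop X → no win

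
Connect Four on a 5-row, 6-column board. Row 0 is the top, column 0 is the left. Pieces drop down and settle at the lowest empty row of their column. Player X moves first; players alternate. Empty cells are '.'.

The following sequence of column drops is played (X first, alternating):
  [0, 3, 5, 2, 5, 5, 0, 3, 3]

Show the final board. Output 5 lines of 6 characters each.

Move 1: X drops in col 0, lands at row 4
Move 2: O drops in col 3, lands at row 4
Move 3: X drops in col 5, lands at row 4
Move 4: O drops in col 2, lands at row 4
Move 5: X drops in col 5, lands at row 3
Move 6: O drops in col 5, lands at row 2
Move 7: X drops in col 0, lands at row 3
Move 8: O drops in col 3, lands at row 3
Move 9: X drops in col 3, lands at row 2

Answer: ......
......
...X.O
X..O.X
X.OO.X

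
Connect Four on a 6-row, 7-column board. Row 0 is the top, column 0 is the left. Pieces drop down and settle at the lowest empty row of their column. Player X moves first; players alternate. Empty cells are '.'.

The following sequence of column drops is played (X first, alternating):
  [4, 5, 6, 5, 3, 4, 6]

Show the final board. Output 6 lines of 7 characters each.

Answer: .......
.......
.......
.......
....OOX
...XXOX

Derivation:
Move 1: X drops in col 4, lands at row 5
Move 2: O drops in col 5, lands at row 5
Move 3: X drops in col 6, lands at row 5
Move 4: O drops in col 5, lands at row 4
Move 5: X drops in col 3, lands at row 5
Move 6: O drops in col 4, lands at row 4
Move 7: X drops in col 6, lands at row 4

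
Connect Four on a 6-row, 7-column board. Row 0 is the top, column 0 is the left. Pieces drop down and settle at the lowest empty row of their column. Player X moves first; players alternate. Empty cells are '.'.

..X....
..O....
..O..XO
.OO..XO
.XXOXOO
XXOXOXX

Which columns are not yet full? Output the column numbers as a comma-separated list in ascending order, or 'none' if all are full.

Answer: 0,1,3,4,5,6

Derivation:
col 0: top cell = '.' → open
col 1: top cell = '.' → open
col 2: top cell = 'X' → FULL
col 3: top cell = '.' → open
col 4: top cell = '.' → open
col 5: top cell = '.' → open
col 6: top cell = '.' → open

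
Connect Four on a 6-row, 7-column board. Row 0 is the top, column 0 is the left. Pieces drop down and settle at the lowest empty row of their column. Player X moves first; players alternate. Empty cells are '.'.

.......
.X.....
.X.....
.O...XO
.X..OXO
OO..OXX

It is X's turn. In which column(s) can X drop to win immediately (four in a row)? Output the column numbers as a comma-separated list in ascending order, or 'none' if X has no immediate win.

Answer: 5

Derivation:
col 0: drop X → no win
col 1: drop X → no win
col 2: drop X → no win
col 3: drop X → no win
col 4: drop X → no win
col 5: drop X → WIN!
col 6: drop X → no win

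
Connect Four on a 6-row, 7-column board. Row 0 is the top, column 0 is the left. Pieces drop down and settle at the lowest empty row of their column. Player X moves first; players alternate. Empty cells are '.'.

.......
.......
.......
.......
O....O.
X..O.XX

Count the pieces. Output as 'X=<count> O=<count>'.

X=3 O=3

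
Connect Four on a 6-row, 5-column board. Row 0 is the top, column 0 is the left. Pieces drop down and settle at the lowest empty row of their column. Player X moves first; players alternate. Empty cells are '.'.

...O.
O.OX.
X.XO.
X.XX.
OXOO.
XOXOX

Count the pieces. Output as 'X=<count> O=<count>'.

X=10 O=9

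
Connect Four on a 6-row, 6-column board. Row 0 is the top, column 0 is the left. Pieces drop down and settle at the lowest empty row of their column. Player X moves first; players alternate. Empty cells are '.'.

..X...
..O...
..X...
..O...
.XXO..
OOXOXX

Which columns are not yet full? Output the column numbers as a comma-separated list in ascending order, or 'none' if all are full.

col 0: top cell = '.' → open
col 1: top cell = '.' → open
col 2: top cell = 'X' → FULL
col 3: top cell = '.' → open
col 4: top cell = '.' → open
col 5: top cell = '.' → open

Answer: 0,1,3,4,5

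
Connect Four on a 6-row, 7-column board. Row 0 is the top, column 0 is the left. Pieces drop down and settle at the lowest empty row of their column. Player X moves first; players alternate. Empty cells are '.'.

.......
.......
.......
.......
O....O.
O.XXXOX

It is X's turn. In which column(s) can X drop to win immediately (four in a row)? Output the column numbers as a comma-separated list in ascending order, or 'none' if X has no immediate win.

col 0: drop X → no win
col 1: drop X → WIN!
col 2: drop X → no win
col 3: drop X → no win
col 4: drop X → no win
col 5: drop X → no win
col 6: drop X → no win

Answer: 1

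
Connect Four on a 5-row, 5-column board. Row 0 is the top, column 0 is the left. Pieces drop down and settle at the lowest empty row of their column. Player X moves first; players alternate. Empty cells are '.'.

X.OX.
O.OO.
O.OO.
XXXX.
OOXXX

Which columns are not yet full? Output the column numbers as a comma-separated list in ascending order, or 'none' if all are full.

col 0: top cell = 'X' → FULL
col 1: top cell = '.' → open
col 2: top cell = 'O' → FULL
col 3: top cell = 'X' → FULL
col 4: top cell = '.' → open

Answer: 1,4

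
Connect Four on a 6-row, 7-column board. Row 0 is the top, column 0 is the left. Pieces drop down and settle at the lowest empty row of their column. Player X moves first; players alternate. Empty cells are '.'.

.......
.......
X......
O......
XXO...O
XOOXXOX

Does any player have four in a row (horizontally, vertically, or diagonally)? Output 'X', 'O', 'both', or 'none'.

none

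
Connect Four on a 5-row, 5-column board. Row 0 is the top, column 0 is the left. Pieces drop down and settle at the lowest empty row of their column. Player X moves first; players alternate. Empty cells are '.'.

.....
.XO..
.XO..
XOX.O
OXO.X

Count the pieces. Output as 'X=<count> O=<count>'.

X=6 O=6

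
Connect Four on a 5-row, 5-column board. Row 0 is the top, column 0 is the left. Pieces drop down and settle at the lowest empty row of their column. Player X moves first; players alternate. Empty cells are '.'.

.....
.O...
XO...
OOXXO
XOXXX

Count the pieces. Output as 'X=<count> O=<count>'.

X=7 O=6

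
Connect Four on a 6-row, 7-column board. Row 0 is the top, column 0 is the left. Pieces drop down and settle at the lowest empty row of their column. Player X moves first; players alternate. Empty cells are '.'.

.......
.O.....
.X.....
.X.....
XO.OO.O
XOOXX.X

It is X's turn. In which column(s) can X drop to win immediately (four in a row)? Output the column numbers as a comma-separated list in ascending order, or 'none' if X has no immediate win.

Answer: 5

Derivation:
col 0: drop X → no win
col 1: drop X → no win
col 2: drop X → no win
col 3: drop X → no win
col 4: drop X → no win
col 5: drop X → WIN!
col 6: drop X → no win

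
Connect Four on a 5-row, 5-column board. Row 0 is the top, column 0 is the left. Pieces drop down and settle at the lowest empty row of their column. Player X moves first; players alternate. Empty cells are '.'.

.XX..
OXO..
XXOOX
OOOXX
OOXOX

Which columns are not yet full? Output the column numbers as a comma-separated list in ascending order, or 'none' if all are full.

col 0: top cell = '.' → open
col 1: top cell = 'X' → FULL
col 2: top cell = 'X' → FULL
col 3: top cell = '.' → open
col 4: top cell = '.' → open

Answer: 0,3,4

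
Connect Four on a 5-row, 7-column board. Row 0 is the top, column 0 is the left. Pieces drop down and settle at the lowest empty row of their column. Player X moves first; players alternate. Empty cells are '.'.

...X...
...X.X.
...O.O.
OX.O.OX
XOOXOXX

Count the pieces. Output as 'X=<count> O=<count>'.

X=9 O=8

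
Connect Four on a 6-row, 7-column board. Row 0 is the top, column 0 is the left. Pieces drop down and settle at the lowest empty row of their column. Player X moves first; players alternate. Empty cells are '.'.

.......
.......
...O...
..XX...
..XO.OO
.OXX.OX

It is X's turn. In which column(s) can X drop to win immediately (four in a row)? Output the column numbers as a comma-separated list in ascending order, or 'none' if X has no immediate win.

Answer: 2

Derivation:
col 0: drop X → no win
col 1: drop X → no win
col 2: drop X → WIN!
col 3: drop X → no win
col 4: drop X → no win
col 5: drop X → no win
col 6: drop X → no win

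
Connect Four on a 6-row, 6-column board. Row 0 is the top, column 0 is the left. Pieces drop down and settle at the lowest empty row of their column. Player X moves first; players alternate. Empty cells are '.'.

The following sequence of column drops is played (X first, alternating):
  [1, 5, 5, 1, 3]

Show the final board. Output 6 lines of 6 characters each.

Answer: ......
......
......
......
.O...X
.X.X.O

Derivation:
Move 1: X drops in col 1, lands at row 5
Move 2: O drops in col 5, lands at row 5
Move 3: X drops in col 5, lands at row 4
Move 4: O drops in col 1, lands at row 4
Move 5: X drops in col 3, lands at row 5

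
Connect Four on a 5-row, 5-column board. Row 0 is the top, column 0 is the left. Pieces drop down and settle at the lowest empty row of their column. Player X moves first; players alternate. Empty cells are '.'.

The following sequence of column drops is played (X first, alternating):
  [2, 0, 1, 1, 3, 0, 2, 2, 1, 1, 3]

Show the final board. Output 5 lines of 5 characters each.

Answer: .....
.O...
.XO..
OOXX.
OXXX.

Derivation:
Move 1: X drops in col 2, lands at row 4
Move 2: O drops in col 0, lands at row 4
Move 3: X drops in col 1, lands at row 4
Move 4: O drops in col 1, lands at row 3
Move 5: X drops in col 3, lands at row 4
Move 6: O drops in col 0, lands at row 3
Move 7: X drops in col 2, lands at row 3
Move 8: O drops in col 2, lands at row 2
Move 9: X drops in col 1, lands at row 2
Move 10: O drops in col 1, lands at row 1
Move 11: X drops in col 3, lands at row 3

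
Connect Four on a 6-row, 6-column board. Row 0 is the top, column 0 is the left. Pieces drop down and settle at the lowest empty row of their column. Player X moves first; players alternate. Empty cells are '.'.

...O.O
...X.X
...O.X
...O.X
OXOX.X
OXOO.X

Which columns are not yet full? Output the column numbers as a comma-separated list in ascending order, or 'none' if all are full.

col 0: top cell = '.' → open
col 1: top cell = '.' → open
col 2: top cell = '.' → open
col 3: top cell = 'O' → FULL
col 4: top cell = '.' → open
col 5: top cell = 'O' → FULL

Answer: 0,1,2,4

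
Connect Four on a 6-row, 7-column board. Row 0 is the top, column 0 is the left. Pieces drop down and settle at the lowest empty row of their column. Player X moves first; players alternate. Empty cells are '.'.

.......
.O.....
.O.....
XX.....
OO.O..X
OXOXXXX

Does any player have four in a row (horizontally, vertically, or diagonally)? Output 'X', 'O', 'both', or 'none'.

X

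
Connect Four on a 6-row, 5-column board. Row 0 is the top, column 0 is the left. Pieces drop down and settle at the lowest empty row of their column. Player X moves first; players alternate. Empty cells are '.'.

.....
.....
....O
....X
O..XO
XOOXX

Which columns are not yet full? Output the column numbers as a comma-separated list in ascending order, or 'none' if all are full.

col 0: top cell = '.' → open
col 1: top cell = '.' → open
col 2: top cell = '.' → open
col 3: top cell = '.' → open
col 4: top cell = '.' → open

Answer: 0,1,2,3,4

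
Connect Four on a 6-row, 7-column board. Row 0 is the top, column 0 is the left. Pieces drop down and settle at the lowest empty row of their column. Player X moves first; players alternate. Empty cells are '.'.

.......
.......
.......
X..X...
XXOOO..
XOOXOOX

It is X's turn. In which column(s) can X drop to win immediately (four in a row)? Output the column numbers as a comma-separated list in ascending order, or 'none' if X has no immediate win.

col 0: drop X → WIN!
col 1: drop X → no win
col 2: drop X → no win
col 3: drop X → no win
col 4: drop X → no win
col 5: drop X → no win
col 6: drop X → no win

Answer: 0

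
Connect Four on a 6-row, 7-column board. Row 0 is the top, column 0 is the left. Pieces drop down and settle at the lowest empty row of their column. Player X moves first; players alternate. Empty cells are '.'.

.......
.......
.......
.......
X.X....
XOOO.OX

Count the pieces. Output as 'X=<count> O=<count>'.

X=4 O=4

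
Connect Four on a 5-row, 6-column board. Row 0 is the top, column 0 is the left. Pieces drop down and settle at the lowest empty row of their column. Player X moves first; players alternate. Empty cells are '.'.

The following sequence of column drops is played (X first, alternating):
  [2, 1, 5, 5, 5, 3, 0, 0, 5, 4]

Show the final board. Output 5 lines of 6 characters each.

Move 1: X drops in col 2, lands at row 4
Move 2: O drops in col 1, lands at row 4
Move 3: X drops in col 5, lands at row 4
Move 4: O drops in col 5, lands at row 3
Move 5: X drops in col 5, lands at row 2
Move 6: O drops in col 3, lands at row 4
Move 7: X drops in col 0, lands at row 4
Move 8: O drops in col 0, lands at row 3
Move 9: X drops in col 5, lands at row 1
Move 10: O drops in col 4, lands at row 4

Answer: ......
.....X
.....X
O....O
XOXOOX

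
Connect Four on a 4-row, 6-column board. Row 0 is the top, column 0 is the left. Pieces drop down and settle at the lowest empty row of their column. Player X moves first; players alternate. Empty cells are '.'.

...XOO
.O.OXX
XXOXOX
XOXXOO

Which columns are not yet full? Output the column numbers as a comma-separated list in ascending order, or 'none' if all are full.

Answer: 0,1,2

Derivation:
col 0: top cell = '.' → open
col 1: top cell = '.' → open
col 2: top cell = '.' → open
col 3: top cell = 'X' → FULL
col 4: top cell = 'O' → FULL
col 5: top cell = 'O' → FULL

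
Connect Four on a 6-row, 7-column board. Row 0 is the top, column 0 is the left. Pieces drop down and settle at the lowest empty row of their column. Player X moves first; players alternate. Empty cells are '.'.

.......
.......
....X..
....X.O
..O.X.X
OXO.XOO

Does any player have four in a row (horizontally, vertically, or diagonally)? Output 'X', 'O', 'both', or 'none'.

X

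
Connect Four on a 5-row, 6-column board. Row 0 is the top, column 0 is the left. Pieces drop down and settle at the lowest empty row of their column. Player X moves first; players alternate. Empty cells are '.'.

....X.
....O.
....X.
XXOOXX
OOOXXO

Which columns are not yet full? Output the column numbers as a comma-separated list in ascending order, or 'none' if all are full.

col 0: top cell = '.' → open
col 1: top cell = '.' → open
col 2: top cell = '.' → open
col 3: top cell = '.' → open
col 4: top cell = 'X' → FULL
col 5: top cell = '.' → open

Answer: 0,1,2,3,5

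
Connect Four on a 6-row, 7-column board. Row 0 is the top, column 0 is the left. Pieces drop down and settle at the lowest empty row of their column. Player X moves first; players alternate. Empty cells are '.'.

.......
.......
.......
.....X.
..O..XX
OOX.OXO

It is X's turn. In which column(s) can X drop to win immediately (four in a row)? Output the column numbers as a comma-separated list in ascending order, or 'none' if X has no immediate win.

col 0: drop X → no win
col 1: drop X → no win
col 2: drop X → no win
col 3: drop X → no win
col 4: drop X → no win
col 5: drop X → WIN!
col 6: drop X → no win

Answer: 5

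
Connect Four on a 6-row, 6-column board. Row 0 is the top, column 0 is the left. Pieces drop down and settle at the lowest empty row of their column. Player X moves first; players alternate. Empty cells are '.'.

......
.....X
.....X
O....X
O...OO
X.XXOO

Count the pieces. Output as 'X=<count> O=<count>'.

X=6 O=6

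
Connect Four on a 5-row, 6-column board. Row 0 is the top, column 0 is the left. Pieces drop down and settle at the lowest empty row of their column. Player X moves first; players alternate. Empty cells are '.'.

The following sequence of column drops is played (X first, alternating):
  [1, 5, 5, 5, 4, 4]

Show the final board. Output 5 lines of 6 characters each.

Move 1: X drops in col 1, lands at row 4
Move 2: O drops in col 5, lands at row 4
Move 3: X drops in col 5, lands at row 3
Move 4: O drops in col 5, lands at row 2
Move 5: X drops in col 4, lands at row 4
Move 6: O drops in col 4, lands at row 3

Answer: ......
......
.....O
....OX
.X..XO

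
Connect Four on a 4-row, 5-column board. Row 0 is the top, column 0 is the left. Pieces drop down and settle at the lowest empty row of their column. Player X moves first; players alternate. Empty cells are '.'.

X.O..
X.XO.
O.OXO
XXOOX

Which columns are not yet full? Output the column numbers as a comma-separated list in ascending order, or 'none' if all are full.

Answer: 1,3,4

Derivation:
col 0: top cell = 'X' → FULL
col 1: top cell = '.' → open
col 2: top cell = 'O' → FULL
col 3: top cell = '.' → open
col 4: top cell = '.' → open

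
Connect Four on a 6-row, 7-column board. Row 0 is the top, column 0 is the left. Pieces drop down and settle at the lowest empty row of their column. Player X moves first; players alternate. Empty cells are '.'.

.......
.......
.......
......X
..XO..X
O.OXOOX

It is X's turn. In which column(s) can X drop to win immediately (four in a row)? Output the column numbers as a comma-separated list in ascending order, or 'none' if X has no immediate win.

Answer: 6

Derivation:
col 0: drop X → no win
col 1: drop X → no win
col 2: drop X → no win
col 3: drop X → no win
col 4: drop X → no win
col 5: drop X → no win
col 6: drop X → WIN!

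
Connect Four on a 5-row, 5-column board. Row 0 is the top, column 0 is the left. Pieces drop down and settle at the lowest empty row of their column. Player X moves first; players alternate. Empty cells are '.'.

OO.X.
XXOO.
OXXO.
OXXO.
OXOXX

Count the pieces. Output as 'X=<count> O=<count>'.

X=10 O=10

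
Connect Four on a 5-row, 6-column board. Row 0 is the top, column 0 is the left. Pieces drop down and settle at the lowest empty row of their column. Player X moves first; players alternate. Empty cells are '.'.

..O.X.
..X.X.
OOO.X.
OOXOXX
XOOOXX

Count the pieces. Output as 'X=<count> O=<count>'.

X=10 O=10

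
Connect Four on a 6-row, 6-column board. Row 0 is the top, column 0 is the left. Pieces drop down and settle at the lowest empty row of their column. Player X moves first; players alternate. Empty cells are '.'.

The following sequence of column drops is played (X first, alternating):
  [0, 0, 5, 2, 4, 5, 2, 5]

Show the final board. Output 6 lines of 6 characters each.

Move 1: X drops in col 0, lands at row 5
Move 2: O drops in col 0, lands at row 4
Move 3: X drops in col 5, lands at row 5
Move 4: O drops in col 2, lands at row 5
Move 5: X drops in col 4, lands at row 5
Move 6: O drops in col 5, lands at row 4
Move 7: X drops in col 2, lands at row 4
Move 8: O drops in col 5, lands at row 3

Answer: ......
......
......
.....O
O.X..O
X.O.XX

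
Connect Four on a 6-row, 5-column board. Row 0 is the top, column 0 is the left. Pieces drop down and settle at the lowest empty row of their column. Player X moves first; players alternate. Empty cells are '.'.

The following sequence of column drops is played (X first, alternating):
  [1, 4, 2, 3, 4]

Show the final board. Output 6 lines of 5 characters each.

Answer: .....
.....
.....
.....
....X
.XXOO

Derivation:
Move 1: X drops in col 1, lands at row 5
Move 2: O drops in col 4, lands at row 5
Move 3: X drops in col 2, lands at row 5
Move 4: O drops in col 3, lands at row 5
Move 5: X drops in col 4, lands at row 4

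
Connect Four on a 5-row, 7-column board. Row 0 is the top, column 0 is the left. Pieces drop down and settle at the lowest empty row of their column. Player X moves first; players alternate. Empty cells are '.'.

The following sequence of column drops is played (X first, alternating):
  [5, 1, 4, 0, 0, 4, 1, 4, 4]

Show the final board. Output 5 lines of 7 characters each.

Answer: .......
....X..
....O..
XX..O..
OO..XX.

Derivation:
Move 1: X drops in col 5, lands at row 4
Move 2: O drops in col 1, lands at row 4
Move 3: X drops in col 4, lands at row 4
Move 4: O drops in col 0, lands at row 4
Move 5: X drops in col 0, lands at row 3
Move 6: O drops in col 4, lands at row 3
Move 7: X drops in col 1, lands at row 3
Move 8: O drops in col 4, lands at row 2
Move 9: X drops in col 4, lands at row 1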